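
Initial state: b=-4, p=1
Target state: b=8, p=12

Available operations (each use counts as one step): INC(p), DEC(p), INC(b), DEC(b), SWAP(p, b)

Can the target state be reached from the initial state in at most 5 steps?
No

The target state cannot be reached within 5 steps.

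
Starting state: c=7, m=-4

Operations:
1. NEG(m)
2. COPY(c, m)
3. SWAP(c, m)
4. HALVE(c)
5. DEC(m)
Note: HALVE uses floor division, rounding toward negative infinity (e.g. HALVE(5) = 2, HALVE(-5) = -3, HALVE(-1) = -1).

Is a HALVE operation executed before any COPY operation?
No

First HALVE: step 4
First COPY: step 2
Since 4 > 2, COPY comes first.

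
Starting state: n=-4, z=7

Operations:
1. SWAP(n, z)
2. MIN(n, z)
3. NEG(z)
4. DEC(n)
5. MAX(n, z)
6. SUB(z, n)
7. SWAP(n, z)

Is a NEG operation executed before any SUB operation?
Yes

First NEG: step 3
First SUB: step 6
Since 3 < 6, NEG comes first.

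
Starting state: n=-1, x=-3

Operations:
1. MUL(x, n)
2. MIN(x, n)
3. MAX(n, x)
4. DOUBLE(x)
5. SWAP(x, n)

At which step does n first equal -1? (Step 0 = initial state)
Step 0

Tracing n:
Initial: n = -1 ← first occurrence
After step 1: n = -1
After step 2: n = -1
After step 3: n = -1
After step 4: n = -1
After step 5: n = -2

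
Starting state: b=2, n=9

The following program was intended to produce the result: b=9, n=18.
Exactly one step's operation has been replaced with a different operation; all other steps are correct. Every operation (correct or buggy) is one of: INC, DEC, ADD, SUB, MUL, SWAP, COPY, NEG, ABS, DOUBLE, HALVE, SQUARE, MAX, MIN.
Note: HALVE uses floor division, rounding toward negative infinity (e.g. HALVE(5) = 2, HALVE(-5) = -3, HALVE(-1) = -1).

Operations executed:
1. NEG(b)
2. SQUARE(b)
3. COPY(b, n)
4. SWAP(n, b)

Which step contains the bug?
Step 4

Trace with buggy code:
Initial: b=2, n=9
After step 1: b=-2, n=9
After step 2: b=4, n=9
After step 3: b=9, n=9
After step 4: b=9, n=9
Actual final b=9, n=9 ≠ expected b=9, n=18.
Step 4 is the only position where a single-operation replacement can produce the expected result.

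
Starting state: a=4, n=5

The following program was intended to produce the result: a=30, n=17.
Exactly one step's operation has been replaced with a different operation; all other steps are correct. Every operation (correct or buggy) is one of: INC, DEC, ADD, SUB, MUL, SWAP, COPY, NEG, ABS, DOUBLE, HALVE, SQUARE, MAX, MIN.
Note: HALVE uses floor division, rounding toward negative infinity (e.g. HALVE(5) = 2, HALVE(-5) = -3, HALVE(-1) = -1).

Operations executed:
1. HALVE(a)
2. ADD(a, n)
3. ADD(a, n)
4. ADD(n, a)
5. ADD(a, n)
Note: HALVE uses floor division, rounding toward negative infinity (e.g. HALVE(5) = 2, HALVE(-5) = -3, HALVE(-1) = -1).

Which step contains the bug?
Step 1

Trace with buggy code:
Initial: a=4, n=5
After step 1: a=2, n=5
After step 2: a=7, n=5
After step 3: a=12, n=5
After step 4: a=12, n=17
After step 5: a=29, n=17
Actual final a=29, n=17 ≠ expected a=30, n=17.
Step 1 is the only position where a single-operation replacement can produce the expected result.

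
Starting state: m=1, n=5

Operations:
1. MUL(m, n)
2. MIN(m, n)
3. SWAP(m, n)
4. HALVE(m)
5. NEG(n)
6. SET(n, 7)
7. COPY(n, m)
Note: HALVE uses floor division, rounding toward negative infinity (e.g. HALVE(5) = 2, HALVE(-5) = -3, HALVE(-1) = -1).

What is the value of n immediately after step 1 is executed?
n = 5

Tracing n through execution:
Initial: n = 5
After step 1 (MUL(m, n)): n = 5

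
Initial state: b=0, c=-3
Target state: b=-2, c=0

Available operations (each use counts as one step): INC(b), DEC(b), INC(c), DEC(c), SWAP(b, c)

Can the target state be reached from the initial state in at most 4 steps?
Yes

Path (2 steps): INC(c) → SWAP(b, c)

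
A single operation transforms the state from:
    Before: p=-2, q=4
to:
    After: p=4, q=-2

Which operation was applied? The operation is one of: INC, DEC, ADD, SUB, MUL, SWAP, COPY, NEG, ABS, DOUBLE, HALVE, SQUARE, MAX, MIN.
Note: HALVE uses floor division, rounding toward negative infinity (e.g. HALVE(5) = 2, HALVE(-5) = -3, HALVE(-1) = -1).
SWAP(p, q)

Analyzing the change:
Before: p=-2, q=4
After: p=4, q=-2
Variable p changed from -2 to 4
Variable q changed from 4 to -2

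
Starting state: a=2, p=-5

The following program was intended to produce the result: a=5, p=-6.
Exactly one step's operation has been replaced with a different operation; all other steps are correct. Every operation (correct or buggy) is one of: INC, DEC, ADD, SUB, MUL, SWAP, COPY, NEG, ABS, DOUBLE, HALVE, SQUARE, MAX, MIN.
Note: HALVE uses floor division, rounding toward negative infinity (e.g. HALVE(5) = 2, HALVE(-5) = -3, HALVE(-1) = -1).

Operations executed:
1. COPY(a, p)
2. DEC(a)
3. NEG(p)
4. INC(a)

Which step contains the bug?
Step 4

Trace with buggy code:
Initial: a=2, p=-5
After step 1: a=-5, p=-5
After step 2: a=-6, p=-5
After step 3: a=-6, p=5
After step 4: a=-5, p=5
Actual final a=-5, p=5 ≠ expected a=5, p=-6.
Step 4 is the only position where a single-operation replacement can produce the expected result.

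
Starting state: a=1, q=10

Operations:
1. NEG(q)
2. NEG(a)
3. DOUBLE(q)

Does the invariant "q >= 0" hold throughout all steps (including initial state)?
No, violated after step 1

The invariant is violated after step 1.

State at each step:
Initial: a=1, q=10
After step 1: a=1, q=-10
After step 2: a=-1, q=-10
After step 3: a=-1, q=-20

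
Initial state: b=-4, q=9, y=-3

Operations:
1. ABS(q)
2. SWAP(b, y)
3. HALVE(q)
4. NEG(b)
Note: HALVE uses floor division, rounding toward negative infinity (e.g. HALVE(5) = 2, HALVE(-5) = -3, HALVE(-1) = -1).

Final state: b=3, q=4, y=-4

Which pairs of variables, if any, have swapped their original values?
None

Comparing initial and final values:
q: 9 → 4
y: -3 → -4
b: -4 → 3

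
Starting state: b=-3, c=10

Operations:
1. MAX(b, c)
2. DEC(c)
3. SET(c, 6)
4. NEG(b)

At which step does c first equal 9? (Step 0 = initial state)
Step 2

Tracing c:
Initial: c = 10
After step 1: c = 10
After step 2: c = 9 ← first occurrence
After step 3: c = 6
After step 4: c = 6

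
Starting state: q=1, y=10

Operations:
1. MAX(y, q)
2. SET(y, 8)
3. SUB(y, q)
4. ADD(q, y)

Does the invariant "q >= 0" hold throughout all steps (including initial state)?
Yes

The invariant holds at every step.

State at each step:
Initial: q=1, y=10
After step 1: q=1, y=10
After step 2: q=1, y=8
After step 3: q=1, y=7
After step 4: q=8, y=7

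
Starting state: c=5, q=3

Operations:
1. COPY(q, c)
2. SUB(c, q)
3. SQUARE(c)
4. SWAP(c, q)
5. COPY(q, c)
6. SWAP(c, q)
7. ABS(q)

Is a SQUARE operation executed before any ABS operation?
Yes

First SQUARE: step 3
First ABS: step 7
Since 3 < 7, SQUARE comes first.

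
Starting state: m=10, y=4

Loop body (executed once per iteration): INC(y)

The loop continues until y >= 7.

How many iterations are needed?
3

Tracing iterations:
Initial: m=10, y=4
After iteration 1: m=10, y=5
After iteration 2: m=10, y=6
After iteration 3: m=10, y=7
y >= 7 now holds, so the loop exits after 3 iterations.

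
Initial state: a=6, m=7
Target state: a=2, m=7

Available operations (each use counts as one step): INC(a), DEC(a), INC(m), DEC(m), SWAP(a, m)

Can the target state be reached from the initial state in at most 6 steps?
Yes

Path (4 steps): DEC(a) → DEC(a) → DEC(a) → DEC(a)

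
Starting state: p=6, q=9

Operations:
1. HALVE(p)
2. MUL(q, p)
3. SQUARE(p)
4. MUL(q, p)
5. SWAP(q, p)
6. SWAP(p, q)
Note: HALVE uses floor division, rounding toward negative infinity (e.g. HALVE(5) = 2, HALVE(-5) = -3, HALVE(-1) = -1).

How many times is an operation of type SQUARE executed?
1

Counting SQUARE operations:
Step 3: SQUARE(p) ← SQUARE
Total: 1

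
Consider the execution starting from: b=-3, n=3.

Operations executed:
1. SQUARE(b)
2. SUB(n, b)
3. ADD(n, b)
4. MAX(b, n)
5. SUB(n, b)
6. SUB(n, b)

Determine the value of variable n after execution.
n = -15

Tracing execution:
Step 1: SQUARE(b) → n = 3
Step 2: SUB(n, b) → n = -6
Step 3: ADD(n, b) → n = 3
Step 4: MAX(b, n) → n = 3
Step 5: SUB(n, b) → n = -6
Step 6: SUB(n, b) → n = -15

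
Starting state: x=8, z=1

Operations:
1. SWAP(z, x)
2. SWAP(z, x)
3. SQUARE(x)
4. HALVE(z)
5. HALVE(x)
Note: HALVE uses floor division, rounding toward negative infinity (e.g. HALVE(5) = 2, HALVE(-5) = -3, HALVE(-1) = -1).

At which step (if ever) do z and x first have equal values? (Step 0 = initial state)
Never

z and x never become equal during execution.

Comparing values at each step:
Initial: z=1, x=8
After step 1: z=8, x=1
After step 2: z=1, x=8
After step 3: z=1, x=64
After step 4: z=0, x=64
After step 5: z=0, x=32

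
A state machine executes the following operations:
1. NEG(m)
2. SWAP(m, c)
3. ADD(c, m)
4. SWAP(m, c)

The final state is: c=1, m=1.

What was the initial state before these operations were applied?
c=1, m=0

Working backwards:
Final state: c=1, m=1
Before step 4 (SWAP(m, c)): c=1, m=1
Before step 3 (ADD(c, m)): c=0, m=1
Before step 2 (SWAP(m, c)): c=1, m=0
Before step 1 (NEG(m)): c=1, m=0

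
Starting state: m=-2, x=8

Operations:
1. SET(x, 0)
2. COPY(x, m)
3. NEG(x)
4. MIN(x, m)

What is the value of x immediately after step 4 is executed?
x = -2

Tracing x through execution:
Initial: x = 8
After step 1 (SET(x, 0)): x = 0
After step 2 (COPY(x, m)): x = -2
After step 3 (NEG(x)): x = 2
After step 4 (MIN(x, m)): x = -2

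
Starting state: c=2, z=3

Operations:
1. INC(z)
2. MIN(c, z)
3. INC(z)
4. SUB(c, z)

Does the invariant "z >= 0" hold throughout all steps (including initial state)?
Yes

The invariant holds at every step.

State at each step:
Initial: c=2, z=3
After step 1: c=2, z=4
After step 2: c=2, z=4
After step 3: c=2, z=5
After step 4: c=-3, z=5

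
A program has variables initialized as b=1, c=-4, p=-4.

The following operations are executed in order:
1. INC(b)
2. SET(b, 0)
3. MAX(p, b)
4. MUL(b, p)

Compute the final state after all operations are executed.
{b: 0, c: -4, p: 0}

Step-by-step execution:
Initial: b=1, c=-4, p=-4
After step 1 (INC(b)): b=2, c=-4, p=-4
After step 2 (SET(b, 0)): b=0, c=-4, p=-4
After step 3 (MAX(p, b)): b=0, c=-4, p=0
After step 4 (MUL(b, p)): b=0, c=-4, p=0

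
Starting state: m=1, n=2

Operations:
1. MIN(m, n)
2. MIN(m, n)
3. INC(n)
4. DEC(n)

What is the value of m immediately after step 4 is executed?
m = 1

Tracing m through execution:
Initial: m = 1
After step 1 (MIN(m, n)): m = 1
After step 2 (MIN(m, n)): m = 1
After step 3 (INC(n)): m = 1
After step 4 (DEC(n)): m = 1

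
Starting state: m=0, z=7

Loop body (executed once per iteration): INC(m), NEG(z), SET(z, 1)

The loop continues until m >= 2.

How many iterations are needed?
2

Tracing iterations:
Initial: m=0, z=7
After iteration 1: m=1, z=1
After iteration 2: m=2, z=1
m >= 2 now holds, so the loop exits after 2 iterations.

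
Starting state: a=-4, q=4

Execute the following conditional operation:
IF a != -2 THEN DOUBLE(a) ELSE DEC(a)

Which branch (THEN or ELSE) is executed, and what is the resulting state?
Branch: THEN, Final state: a=-8, q=4

Evaluating condition: a != -2
a = -4
Condition is True, so THEN branch executes
After DOUBLE(a): a=-8, q=4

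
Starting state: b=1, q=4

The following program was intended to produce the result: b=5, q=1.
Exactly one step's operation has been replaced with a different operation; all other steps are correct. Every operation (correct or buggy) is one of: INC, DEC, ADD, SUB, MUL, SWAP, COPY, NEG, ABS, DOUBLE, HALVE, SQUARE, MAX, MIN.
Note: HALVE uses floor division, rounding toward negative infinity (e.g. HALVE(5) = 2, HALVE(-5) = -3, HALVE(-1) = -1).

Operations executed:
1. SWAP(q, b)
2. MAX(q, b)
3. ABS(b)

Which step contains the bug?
Step 2

Trace with buggy code:
Initial: b=1, q=4
After step 1: b=4, q=1
After step 2: b=4, q=4
After step 3: b=4, q=4
Actual final b=4, q=4 ≠ expected b=5, q=1.
Step 2 is the only position where a single-operation replacement can produce the expected result.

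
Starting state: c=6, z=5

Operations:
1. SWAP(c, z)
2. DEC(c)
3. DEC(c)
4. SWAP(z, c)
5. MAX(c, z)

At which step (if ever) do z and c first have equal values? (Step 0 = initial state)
Never

z and c never become equal during execution.

Comparing values at each step:
Initial: z=5, c=6
After step 1: z=6, c=5
After step 2: z=6, c=4
After step 3: z=6, c=3
After step 4: z=3, c=6
After step 5: z=3, c=6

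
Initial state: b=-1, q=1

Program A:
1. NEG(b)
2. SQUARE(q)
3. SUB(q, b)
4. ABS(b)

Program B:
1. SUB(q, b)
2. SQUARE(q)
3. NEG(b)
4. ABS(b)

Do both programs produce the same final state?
No

Program A final state: b=1, q=0
Program B final state: b=1, q=4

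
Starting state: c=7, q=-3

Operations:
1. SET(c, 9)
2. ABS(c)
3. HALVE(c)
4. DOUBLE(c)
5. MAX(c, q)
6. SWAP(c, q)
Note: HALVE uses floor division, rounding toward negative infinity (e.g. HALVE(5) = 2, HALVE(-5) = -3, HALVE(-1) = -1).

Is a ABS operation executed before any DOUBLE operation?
Yes

First ABS: step 2
First DOUBLE: step 4
Since 2 < 4, ABS comes first.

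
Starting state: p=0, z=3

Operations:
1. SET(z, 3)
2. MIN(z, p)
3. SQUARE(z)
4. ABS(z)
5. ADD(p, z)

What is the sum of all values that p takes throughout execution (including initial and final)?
0

Values of p at each step:
Initial: p = 0
After step 1: p = 0
After step 2: p = 0
After step 3: p = 0
After step 4: p = 0
After step 5: p = 0
Sum = 0 + 0 + 0 + 0 + 0 + 0 = 0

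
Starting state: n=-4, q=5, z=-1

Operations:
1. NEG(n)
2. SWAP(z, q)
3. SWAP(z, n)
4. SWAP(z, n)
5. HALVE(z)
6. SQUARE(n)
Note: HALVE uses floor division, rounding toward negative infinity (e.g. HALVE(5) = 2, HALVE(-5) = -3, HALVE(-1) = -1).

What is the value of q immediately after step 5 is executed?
q = -1

Tracing q through execution:
Initial: q = 5
After step 1 (NEG(n)): q = 5
After step 2 (SWAP(z, q)): q = -1
After step 3 (SWAP(z, n)): q = -1
After step 4 (SWAP(z, n)): q = -1
After step 5 (HALVE(z)): q = -1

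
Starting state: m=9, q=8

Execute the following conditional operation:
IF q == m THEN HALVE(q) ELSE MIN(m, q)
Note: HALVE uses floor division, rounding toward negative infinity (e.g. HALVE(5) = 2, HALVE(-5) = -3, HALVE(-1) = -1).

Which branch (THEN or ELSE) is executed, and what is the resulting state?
Branch: ELSE, Final state: m=8, q=8

Evaluating condition: q == m
q = 8, m = 9
Condition is False, so ELSE branch executes
After MIN(m, q): m=8, q=8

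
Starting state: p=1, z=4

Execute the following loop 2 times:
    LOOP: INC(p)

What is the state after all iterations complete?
p=3, z=4

Iteration trace:
Start: p=1, z=4
After iteration 1: p=2, z=4
After iteration 2: p=3, z=4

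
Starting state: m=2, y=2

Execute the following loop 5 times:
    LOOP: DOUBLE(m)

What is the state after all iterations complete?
m=64, y=2

Iteration trace:
Start: m=2, y=2
After iteration 1: m=4, y=2
After iteration 2: m=8, y=2
After iteration 3: m=16, y=2
After iteration 4: m=32, y=2
After iteration 5: m=64, y=2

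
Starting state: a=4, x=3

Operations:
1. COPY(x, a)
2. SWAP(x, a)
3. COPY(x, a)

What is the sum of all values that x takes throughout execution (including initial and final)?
15

Values of x at each step:
Initial: x = 3
After step 1: x = 4
After step 2: x = 4
After step 3: x = 4
Sum = 3 + 4 + 4 + 4 = 15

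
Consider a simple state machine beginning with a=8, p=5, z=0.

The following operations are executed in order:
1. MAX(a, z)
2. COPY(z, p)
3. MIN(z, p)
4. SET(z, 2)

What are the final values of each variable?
{a: 8, p: 5, z: 2}

Step-by-step execution:
Initial: a=8, p=5, z=0
After step 1 (MAX(a, z)): a=8, p=5, z=0
After step 2 (COPY(z, p)): a=8, p=5, z=5
After step 3 (MIN(z, p)): a=8, p=5, z=5
After step 4 (SET(z, 2)): a=8, p=5, z=2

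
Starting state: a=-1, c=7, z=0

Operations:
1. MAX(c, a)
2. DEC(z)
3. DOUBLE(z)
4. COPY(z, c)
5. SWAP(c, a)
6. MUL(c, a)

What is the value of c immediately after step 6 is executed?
c = -7

Tracing c through execution:
Initial: c = 7
After step 1 (MAX(c, a)): c = 7
After step 2 (DEC(z)): c = 7
After step 3 (DOUBLE(z)): c = 7
After step 4 (COPY(z, c)): c = 7
After step 5 (SWAP(c, a)): c = -1
After step 6 (MUL(c, a)): c = -7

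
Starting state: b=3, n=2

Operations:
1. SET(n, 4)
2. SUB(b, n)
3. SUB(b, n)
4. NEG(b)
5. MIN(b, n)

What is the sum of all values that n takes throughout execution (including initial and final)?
22

Values of n at each step:
Initial: n = 2
After step 1: n = 4
After step 2: n = 4
After step 3: n = 4
After step 4: n = 4
After step 5: n = 4
Sum = 2 + 4 + 4 + 4 + 4 + 4 = 22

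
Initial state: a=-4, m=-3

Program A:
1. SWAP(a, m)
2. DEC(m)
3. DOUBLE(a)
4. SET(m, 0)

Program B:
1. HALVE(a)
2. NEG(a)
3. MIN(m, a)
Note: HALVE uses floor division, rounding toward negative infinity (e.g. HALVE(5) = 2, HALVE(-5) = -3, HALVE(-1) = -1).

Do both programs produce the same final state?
No

Program A final state: a=-6, m=0
Program B final state: a=2, m=-3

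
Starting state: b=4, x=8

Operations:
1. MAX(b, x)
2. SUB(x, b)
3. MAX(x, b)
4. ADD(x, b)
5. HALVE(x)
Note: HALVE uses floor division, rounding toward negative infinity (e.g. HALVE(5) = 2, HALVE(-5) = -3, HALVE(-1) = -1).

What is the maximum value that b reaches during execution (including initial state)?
8

Values of b at each step:
Initial: b = 4
After step 1: b = 8 ← maximum
After step 2: b = 8
After step 3: b = 8
After step 4: b = 8
After step 5: b = 8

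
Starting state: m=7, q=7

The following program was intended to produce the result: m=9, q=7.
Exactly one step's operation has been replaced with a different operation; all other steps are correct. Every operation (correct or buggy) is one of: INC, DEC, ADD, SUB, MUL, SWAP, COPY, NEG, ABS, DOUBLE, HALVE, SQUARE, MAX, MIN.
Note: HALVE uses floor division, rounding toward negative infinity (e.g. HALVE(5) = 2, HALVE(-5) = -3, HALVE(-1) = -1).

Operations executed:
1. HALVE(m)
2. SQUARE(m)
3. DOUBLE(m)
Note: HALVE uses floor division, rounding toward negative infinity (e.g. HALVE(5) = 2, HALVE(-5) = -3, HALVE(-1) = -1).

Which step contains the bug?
Step 3

Trace with buggy code:
Initial: m=7, q=7
After step 1: m=3, q=7
After step 2: m=9, q=7
After step 3: m=18, q=7
Actual final m=18, q=7 ≠ expected m=9, q=7.
Step 3 is the only position where a single-operation replacement can produce the expected result.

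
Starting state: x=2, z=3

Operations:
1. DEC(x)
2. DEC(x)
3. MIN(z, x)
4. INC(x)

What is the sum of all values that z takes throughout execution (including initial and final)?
9

Values of z at each step:
Initial: z = 3
After step 1: z = 3
After step 2: z = 3
After step 3: z = 0
After step 4: z = 0
Sum = 3 + 3 + 3 + 0 + 0 = 9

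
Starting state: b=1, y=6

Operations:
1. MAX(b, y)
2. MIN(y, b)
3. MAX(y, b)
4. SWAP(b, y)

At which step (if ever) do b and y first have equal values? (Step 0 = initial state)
Step 1

b and y first become equal after step 1.

Comparing values at each step:
Initial: b=1, y=6
After step 1: b=6, y=6 ← equal!
After step 2: b=6, y=6 ← equal!
After step 3: b=6, y=6 ← equal!
After step 4: b=6, y=6 ← equal!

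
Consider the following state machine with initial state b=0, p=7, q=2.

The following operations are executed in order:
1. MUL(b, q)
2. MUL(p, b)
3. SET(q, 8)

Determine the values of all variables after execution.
{b: 0, p: 0, q: 8}

Step-by-step execution:
Initial: b=0, p=7, q=2
After step 1 (MUL(b, q)): b=0, p=7, q=2
After step 2 (MUL(p, b)): b=0, p=0, q=2
After step 3 (SET(q, 8)): b=0, p=0, q=8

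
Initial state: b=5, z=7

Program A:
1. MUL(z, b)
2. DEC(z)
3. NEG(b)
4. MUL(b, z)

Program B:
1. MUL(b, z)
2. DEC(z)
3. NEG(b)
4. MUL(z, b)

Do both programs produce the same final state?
No

Program A final state: b=-170, z=34
Program B final state: b=-35, z=-210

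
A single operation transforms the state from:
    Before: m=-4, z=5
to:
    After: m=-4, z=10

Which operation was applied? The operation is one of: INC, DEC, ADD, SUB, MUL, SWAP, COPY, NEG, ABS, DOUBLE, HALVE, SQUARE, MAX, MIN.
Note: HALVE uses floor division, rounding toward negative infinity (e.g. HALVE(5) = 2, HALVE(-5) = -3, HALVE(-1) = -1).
DOUBLE(z)

Analyzing the change:
Before: m=-4, z=5
After: m=-4, z=10
Variable z changed from 5 to 10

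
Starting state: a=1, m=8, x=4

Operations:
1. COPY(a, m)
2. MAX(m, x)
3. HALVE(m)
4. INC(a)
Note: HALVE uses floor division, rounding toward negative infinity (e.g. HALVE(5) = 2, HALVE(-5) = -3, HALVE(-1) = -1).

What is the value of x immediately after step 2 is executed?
x = 4

Tracing x through execution:
Initial: x = 4
After step 1 (COPY(a, m)): x = 4
After step 2 (MAX(m, x)): x = 4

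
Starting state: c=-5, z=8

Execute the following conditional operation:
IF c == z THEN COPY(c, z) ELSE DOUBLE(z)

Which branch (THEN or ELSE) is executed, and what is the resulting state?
Branch: ELSE, Final state: c=-5, z=16

Evaluating condition: c == z
c = -5, z = 8
Condition is False, so ELSE branch executes
After DOUBLE(z): c=-5, z=16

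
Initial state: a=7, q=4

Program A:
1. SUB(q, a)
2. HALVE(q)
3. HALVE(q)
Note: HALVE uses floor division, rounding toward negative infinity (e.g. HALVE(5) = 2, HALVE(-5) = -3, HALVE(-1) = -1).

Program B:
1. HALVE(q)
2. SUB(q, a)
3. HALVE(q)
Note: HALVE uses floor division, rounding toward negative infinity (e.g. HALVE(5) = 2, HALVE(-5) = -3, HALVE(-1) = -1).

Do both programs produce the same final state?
No

Program A final state: a=7, q=-1
Program B final state: a=7, q=-3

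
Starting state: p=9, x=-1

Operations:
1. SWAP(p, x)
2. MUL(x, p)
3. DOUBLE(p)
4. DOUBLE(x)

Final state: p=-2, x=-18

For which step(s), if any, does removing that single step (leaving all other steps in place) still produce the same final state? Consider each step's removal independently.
None - removing any single step changes the final result

Testing removal of each single step:
Without step 1: final = p=18, x=-18 (different)
Without step 2: final = p=-2, x=18 (different)
Without step 3: final = p=-1, x=-18 (different)
Without step 4: final = p=-2, x=-9 (different)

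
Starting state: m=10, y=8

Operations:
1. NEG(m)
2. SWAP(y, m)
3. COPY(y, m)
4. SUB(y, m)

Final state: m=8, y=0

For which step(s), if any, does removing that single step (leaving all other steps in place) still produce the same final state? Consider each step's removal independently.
Step(s) 1

Testing removal of each single step:
Without step 1: final = m=8, y=0 (same)
Without step 2: final = m=-10, y=0 (different)
Without step 3: final = m=8, y=-18 (different)
Without step 4: final = m=8, y=8 (different)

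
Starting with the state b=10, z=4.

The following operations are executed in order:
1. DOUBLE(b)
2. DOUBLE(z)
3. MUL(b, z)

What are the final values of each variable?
{b: 160, z: 8}

Step-by-step execution:
Initial: b=10, z=4
After step 1 (DOUBLE(b)): b=20, z=4
After step 2 (DOUBLE(z)): b=20, z=8
After step 3 (MUL(b, z)): b=160, z=8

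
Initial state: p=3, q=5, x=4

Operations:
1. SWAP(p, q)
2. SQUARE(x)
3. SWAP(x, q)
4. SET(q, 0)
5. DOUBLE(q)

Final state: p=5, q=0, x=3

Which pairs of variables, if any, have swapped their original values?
None

Comparing initial and final values:
q: 5 → 0
p: 3 → 5
x: 4 → 3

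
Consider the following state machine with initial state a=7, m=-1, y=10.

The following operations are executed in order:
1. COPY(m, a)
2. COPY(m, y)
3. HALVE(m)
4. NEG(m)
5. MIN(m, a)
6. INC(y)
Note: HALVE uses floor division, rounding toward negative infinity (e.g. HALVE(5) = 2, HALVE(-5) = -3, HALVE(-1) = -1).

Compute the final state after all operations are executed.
{a: 7, m: -5, y: 11}

Step-by-step execution:
Initial: a=7, m=-1, y=10
After step 1 (COPY(m, a)): a=7, m=7, y=10
After step 2 (COPY(m, y)): a=7, m=10, y=10
After step 3 (HALVE(m)): a=7, m=5, y=10
After step 4 (NEG(m)): a=7, m=-5, y=10
After step 5 (MIN(m, a)): a=7, m=-5, y=10
After step 6 (INC(y)): a=7, m=-5, y=11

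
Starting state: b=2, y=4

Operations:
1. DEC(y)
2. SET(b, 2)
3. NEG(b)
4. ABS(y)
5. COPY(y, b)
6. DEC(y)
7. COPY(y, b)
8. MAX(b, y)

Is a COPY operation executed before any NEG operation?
No

First COPY: step 5
First NEG: step 3
Since 5 > 3, NEG comes first.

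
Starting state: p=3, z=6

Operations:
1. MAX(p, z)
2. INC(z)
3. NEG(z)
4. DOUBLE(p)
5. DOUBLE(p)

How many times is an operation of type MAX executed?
1

Counting MAX operations:
Step 1: MAX(p, z) ← MAX
Total: 1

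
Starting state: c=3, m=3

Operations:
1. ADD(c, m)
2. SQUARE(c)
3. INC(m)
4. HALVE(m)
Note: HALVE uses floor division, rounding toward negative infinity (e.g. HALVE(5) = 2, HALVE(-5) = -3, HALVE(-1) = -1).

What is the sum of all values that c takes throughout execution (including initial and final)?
117

Values of c at each step:
Initial: c = 3
After step 1: c = 6
After step 2: c = 36
After step 3: c = 36
After step 4: c = 36
Sum = 3 + 6 + 36 + 36 + 36 = 117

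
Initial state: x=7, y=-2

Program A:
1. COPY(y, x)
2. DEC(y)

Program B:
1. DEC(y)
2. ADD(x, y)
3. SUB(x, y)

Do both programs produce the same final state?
No

Program A final state: x=7, y=6
Program B final state: x=7, y=-3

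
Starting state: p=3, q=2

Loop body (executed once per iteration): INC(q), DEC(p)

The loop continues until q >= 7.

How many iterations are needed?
5

Tracing iterations:
Initial: p=3, q=2
After iteration 1: p=2, q=3
After iteration 2: p=1, q=4
After iteration 3: p=0, q=5
After iteration 4: p=-1, q=6
After iteration 5: p=-2, q=7
q >= 7 now holds, so the loop exits after 5 iterations.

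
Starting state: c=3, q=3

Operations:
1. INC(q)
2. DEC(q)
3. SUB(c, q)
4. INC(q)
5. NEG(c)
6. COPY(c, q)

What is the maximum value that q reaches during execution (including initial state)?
4

Values of q at each step:
Initial: q = 3
After step 1: q = 4 ← maximum
After step 2: q = 3
After step 3: q = 3
After step 4: q = 4
After step 5: q = 4
After step 6: q = 4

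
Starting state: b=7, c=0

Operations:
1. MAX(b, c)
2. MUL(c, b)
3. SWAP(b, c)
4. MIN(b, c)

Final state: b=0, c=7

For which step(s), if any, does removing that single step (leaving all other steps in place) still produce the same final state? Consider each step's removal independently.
Step(s) 1, 2, 4

Testing removal of each single step:
Without step 1: final = b=0, c=7 (same)
Without step 2: final = b=0, c=7 (same)
Without step 3: final = b=0, c=0 (different)
Without step 4: final = b=0, c=7 (same)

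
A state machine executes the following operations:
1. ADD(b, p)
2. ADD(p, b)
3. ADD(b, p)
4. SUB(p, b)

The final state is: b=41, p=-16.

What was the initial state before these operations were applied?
b=7, p=9

Working backwards:
Final state: b=41, p=-16
Before step 4 (SUB(p, b)): b=41, p=25
Before step 3 (ADD(b, p)): b=16, p=25
Before step 2 (ADD(p, b)): b=16, p=9
Before step 1 (ADD(b, p)): b=7, p=9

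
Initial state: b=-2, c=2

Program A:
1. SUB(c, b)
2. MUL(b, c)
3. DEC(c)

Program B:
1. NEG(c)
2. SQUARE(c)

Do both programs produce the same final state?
No

Program A final state: b=-8, c=3
Program B final state: b=-2, c=4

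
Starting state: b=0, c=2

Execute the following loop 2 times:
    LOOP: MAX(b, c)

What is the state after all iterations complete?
b=2, c=2

Iteration trace:
Start: b=0, c=2
After iteration 1: b=2, c=2
After iteration 2: b=2, c=2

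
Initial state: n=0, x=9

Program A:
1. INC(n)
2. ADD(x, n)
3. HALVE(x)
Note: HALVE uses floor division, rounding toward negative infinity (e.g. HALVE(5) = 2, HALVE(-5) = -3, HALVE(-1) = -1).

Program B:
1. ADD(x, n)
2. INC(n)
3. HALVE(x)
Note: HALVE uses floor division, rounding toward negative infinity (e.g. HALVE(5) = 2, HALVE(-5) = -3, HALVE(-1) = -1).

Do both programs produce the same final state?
No

Program A final state: n=1, x=5
Program B final state: n=1, x=4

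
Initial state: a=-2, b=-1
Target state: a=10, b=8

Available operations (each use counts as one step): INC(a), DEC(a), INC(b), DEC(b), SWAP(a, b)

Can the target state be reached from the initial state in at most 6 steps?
No

The target state cannot be reached within 6 steps.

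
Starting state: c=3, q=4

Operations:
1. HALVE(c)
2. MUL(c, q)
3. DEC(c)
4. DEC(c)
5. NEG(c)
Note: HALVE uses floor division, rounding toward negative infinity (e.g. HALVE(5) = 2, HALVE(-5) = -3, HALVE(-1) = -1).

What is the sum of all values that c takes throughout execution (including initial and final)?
11

Values of c at each step:
Initial: c = 3
After step 1: c = 1
After step 2: c = 4
After step 3: c = 3
After step 4: c = 2
After step 5: c = -2
Sum = 3 + 1 + 4 + 3 + 2 + -2 = 11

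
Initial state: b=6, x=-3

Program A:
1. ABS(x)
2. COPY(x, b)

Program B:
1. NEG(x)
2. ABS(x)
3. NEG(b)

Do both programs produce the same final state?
No

Program A final state: b=6, x=6
Program B final state: b=-6, x=3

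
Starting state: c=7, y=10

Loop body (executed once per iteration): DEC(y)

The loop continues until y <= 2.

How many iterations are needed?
8

Tracing iterations:
Initial: c=7, y=10
After iteration 1: c=7, y=9
After iteration 2: c=7, y=8
After iteration 3: c=7, y=7
After iteration 4: c=7, y=6
After iteration 5: c=7, y=5
After iteration 6: c=7, y=4
After iteration 7: c=7, y=3
After iteration 8: c=7, y=2
y <= 2 now holds, so the loop exits after 8 iterations.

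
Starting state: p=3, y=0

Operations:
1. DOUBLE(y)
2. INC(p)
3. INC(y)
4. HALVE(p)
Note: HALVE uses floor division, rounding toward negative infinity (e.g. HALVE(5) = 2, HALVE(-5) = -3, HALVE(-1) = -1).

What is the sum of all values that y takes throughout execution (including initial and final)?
2

Values of y at each step:
Initial: y = 0
After step 1: y = 0
After step 2: y = 0
After step 3: y = 1
After step 4: y = 1
Sum = 0 + 0 + 0 + 1 + 1 = 2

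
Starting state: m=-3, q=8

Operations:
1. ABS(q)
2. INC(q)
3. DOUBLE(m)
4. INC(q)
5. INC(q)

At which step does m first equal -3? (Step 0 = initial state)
Step 0

Tracing m:
Initial: m = -3 ← first occurrence
After step 1: m = -3
After step 2: m = -3
After step 3: m = -6
After step 4: m = -6
After step 5: m = -6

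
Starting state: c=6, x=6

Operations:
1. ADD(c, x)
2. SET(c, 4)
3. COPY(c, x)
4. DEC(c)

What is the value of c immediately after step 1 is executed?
c = 12

Tracing c through execution:
Initial: c = 6
After step 1 (ADD(c, x)): c = 12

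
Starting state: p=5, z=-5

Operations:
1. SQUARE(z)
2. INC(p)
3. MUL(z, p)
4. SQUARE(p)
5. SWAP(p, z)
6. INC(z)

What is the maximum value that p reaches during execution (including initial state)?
150

Values of p at each step:
Initial: p = 5
After step 1: p = 5
After step 2: p = 6
After step 3: p = 6
After step 4: p = 36
After step 5: p = 150 ← maximum
After step 6: p = 150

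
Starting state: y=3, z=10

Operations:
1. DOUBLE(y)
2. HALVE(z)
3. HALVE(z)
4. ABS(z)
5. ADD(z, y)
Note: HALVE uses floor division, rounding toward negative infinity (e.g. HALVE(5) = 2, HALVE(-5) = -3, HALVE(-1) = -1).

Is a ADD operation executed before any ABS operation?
No

First ADD: step 5
First ABS: step 4
Since 5 > 4, ABS comes first.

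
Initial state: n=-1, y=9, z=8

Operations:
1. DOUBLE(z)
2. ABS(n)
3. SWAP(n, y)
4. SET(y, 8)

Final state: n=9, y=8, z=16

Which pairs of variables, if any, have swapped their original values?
None

Comparing initial and final values:
y: 9 → 8
n: -1 → 9
z: 8 → 16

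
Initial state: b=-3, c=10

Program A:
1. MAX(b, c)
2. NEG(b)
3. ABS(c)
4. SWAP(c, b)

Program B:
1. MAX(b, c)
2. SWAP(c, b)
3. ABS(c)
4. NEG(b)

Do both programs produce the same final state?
No

Program A final state: b=10, c=-10
Program B final state: b=-10, c=10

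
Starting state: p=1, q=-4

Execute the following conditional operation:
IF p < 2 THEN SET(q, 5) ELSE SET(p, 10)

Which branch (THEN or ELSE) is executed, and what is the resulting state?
Branch: THEN, Final state: p=1, q=5

Evaluating condition: p < 2
p = 1
Condition is True, so THEN branch executes
After SET(q, 5): p=1, q=5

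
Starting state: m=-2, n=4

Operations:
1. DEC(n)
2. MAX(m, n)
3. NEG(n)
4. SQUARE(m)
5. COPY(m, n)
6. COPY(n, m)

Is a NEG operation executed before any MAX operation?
No

First NEG: step 3
First MAX: step 2
Since 3 > 2, MAX comes first.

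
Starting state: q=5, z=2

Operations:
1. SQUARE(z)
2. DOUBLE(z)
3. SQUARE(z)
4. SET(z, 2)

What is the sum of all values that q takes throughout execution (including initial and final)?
25

Values of q at each step:
Initial: q = 5
After step 1: q = 5
After step 2: q = 5
After step 3: q = 5
After step 4: q = 5
Sum = 5 + 5 + 5 + 5 + 5 = 25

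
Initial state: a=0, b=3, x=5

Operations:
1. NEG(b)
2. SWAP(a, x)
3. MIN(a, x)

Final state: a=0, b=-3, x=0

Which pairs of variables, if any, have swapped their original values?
None

Comparing initial and final values:
b: 3 → -3
a: 0 → 0
x: 5 → 0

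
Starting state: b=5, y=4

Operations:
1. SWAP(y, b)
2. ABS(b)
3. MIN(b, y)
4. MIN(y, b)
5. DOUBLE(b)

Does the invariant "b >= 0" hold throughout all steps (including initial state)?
Yes

The invariant holds at every step.

State at each step:
Initial: b=5, y=4
After step 1: b=4, y=5
After step 2: b=4, y=5
After step 3: b=4, y=5
After step 4: b=4, y=4
After step 5: b=8, y=4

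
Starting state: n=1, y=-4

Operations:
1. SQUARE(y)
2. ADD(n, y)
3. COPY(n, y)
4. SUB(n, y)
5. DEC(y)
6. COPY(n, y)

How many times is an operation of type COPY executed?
2

Counting COPY operations:
Step 3: COPY(n, y) ← COPY
Step 6: COPY(n, y) ← COPY
Total: 2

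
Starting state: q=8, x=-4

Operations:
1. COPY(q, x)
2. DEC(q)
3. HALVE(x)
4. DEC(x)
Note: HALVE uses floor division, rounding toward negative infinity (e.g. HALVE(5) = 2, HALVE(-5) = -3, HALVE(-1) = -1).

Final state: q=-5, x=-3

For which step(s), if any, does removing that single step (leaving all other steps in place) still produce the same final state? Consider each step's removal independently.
None - removing any single step changes the final result

Testing removal of each single step:
Without step 1: final = q=7, x=-3 (different)
Without step 2: final = q=-4, x=-3 (different)
Without step 3: final = q=-5, x=-5 (different)
Without step 4: final = q=-5, x=-2 (different)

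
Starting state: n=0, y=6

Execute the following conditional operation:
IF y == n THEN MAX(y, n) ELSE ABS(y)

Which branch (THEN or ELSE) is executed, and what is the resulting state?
Branch: ELSE, Final state: n=0, y=6

Evaluating condition: y == n
y = 6, n = 0
Condition is False, so ELSE branch executes
After ABS(y): n=0, y=6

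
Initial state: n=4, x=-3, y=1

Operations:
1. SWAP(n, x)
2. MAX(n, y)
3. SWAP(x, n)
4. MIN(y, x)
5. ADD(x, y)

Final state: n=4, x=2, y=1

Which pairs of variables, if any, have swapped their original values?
None

Comparing initial and final values:
x: -3 → 2
n: 4 → 4
y: 1 → 1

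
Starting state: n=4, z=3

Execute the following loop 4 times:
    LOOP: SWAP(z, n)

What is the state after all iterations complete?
n=4, z=3

Iteration trace:
Start: n=4, z=3
After iteration 1: n=3, z=4
After iteration 2: n=4, z=3
After iteration 3: n=3, z=4
After iteration 4: n=4, z=3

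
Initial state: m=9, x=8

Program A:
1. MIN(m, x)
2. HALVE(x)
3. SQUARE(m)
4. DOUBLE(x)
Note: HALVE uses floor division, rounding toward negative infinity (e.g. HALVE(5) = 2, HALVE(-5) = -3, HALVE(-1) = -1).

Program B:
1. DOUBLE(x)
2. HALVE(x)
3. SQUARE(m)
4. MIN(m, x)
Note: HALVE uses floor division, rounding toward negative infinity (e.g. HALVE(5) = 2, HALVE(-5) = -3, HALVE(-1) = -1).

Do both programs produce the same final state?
No

Program A final state: m=64, x=8
Program B final state: m=8, x=8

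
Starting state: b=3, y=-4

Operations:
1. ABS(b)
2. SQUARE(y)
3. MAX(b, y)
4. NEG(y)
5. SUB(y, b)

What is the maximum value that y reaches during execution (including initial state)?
16

Values of y at each step:
Initial: y = -4
After step 1: y = -4
After step 2: y = 16 ← maximum
After step 3: y = 16
After step 4: y = -16
After step 5: y = -32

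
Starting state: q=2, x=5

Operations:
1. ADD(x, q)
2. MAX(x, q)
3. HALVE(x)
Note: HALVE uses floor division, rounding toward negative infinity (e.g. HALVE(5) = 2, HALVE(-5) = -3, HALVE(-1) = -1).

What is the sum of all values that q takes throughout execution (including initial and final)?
8

Values of q at each step:
Initial: q = 2
After step 1: q = 2
After step 2: q = 2
After step 3: q = 2
Sum = 2 + 2 + 2 + 2 = 8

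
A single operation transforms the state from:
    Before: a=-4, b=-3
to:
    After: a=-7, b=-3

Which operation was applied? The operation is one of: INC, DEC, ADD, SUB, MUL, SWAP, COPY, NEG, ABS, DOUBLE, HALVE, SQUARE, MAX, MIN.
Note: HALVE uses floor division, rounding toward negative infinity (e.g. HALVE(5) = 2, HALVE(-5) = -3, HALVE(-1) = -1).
ADD(a, b)

Analyzing the change:
Before: a=-4, b=-3
After: a=-7, b=-3
Variable a changed from -4 to -7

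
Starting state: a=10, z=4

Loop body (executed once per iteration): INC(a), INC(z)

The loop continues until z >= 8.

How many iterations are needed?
4

Tracing iterations:
Initial: a=10, z=4
After iteration 1: a=11, z=5
After iteration 2: a=12, z=6
After iteration 3: a=13, z=7
After iteration 4: a=14, z=8
z >= 8 now holds, so the loop exits after 4 iterations.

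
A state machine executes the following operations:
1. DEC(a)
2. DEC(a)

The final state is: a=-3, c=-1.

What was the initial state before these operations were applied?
a=-1, c=-1

Working backwards:
Final state: a=-3, c=-1
Before step 2 (DEC(a)): a=-2, c=-1
Before step 1 (DEC(a)): a=-1, c=-1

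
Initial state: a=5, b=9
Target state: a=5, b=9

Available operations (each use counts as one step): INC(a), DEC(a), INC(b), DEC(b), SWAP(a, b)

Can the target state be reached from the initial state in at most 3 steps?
Yes

Path (0 steps): 0 steps (already at target)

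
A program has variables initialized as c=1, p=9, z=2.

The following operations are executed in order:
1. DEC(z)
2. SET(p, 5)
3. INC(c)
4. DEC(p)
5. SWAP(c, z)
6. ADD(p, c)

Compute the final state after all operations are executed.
{c: 1, p: 5, z: 2}

Step-by-step execution:
Initial: c=1, p=9, z=2
After step 1 (DEC(z)): c=1, p=9, z=1
After step 2 (SET(p, 5)): c=1, p=5, z=1
After step 3 (INC(c)): c=2, p=5, z=1
After step 4 (DEC(p)): c=2, p=4, z=1
After step 5 (SWAP(c, z)): c=1, p=4, z=2
After step 6 (ADD(p, c)): c=1, p=5, z=2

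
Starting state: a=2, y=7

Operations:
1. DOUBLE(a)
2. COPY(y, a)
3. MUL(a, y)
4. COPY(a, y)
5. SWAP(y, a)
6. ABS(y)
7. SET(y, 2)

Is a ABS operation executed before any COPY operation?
No

First ABS: step 6
First COPY: step 2
Since 6 > 2, COPY comes first.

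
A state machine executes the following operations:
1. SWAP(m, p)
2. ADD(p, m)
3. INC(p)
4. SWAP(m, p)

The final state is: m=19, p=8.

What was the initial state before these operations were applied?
m=10, p=8

Working backwards:
Final state: m=19, p=8
Before step 4 (SWAP(m, p)): m=8, p=19
Before step 3 (INC(p)): m=8, p=18
Before step 2 (ADD(p, m)): m=8, p=10
Before step 1 (SWAP(m, p)): m=10, p=8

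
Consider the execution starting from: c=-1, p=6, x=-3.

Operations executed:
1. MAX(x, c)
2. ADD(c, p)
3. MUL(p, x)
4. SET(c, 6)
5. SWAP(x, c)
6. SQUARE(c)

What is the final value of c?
c = 1

Tracing execution:
Step 1: MAX(x, c) → c = -1
Step 2: ADD(c, p) → c = 5
Step 3: MUL(p, x) → c = 5
Step 4: SET(c, 6) → c = 6
Step 5: SWAP(x, c) → c = -1
Step 6: SQUARE(c) → c = 1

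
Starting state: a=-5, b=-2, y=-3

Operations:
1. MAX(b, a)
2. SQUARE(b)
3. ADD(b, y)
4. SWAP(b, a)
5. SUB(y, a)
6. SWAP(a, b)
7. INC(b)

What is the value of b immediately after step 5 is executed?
b = -5

Tracing b through execution:
Initial: b = -2
After step 1 (MAX(b, a)): b = -2
After step 2 (SQUARE(b)): b = 4
After step 3 (ADD(b, y)): b = 1
After step 4 (SWAP(b, a)): b = -5
After step 5 (SUB(y, a)): b = -5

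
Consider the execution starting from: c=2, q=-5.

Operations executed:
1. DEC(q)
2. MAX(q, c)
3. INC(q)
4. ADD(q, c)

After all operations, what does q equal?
q = 5

Tracing execution:
Step 1: DEC(q) → q = -6
Step 2: MAX(q, c) → q = 2
Step 3: INC(q) → q = 3
Step 4: ADD(q, c) → q = 5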